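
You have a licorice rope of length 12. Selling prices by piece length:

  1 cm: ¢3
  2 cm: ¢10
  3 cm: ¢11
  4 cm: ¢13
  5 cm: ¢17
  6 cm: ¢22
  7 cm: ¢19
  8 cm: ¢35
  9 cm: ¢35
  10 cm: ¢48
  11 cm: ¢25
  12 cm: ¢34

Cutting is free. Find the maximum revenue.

60

Consider every possible first cut. r[k] is the best of p[i]+r[k−i] over all sellable i≤k.
r[1] = 3
r[2] = 10
r[3] = 13  (first piece 1, then r[2]=10)
r[4] = 20  (first piece 2, then r[2]=10)
r[5] = 23  (first piece 1, then r[4]=20)
r[6] = 30  (first piece 2, then r[4]=20)
r[7] = 33  (first piece 1, then r[6]=30)
r[8] = 40  (first piece 2, then r[6]=30)
r[9] = 43  (first piece 1, then r[8]=40)
r[10] = 50  (first piece 2, then r[8]=40)
r[11] = 53  (first piece 1, then r[10]=50)
r[12] = 60  (first piece 2, then r[10]=50)
One optimal cutting: 2 + 2 + 2 + 2 + 2 + 2 → ¢10 + ¢10 + ¢10 + ¢10 + ¢10 + ¢10 = ¢60.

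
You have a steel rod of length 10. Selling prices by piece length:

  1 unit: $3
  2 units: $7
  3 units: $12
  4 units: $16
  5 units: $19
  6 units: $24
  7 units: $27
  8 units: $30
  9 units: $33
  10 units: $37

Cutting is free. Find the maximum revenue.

Consider every possible first cut. R[k] is the best of p[i]+R[k−i] over all sellable i≤k.
R[1] = 3
R[2] = max(3+3, 7+0) = 7
R[3] = max(3+7, 7+3, 12+0) = 12
R[4] = max(3+12, 7+7, 12+3, 16+0) = 16
R[5] = max(3+16, 7+12, 12+7, 16+3, 19+0) = 19
R[6] = max(3+19, 7+16, 12+12, 16+7, 19+3, 24+0) = 24
R[7] = max(3+24, 7+19, 12+16, …, 24+3, 27+0) = 28
R[8] = max(3+28, 7+24, 12+19, …, 27+3, 30+0) = 32
R[9] = max(3+32, 7+28, 12+24, …, 30+3, 33+0) = 36
R[10] = max(3+36, 7+32, 12+28, …, 33+3, 37+0) = 40
One optimal cutting: 4 + 3 + 3 → $16 + $12 + $12 = $40.

40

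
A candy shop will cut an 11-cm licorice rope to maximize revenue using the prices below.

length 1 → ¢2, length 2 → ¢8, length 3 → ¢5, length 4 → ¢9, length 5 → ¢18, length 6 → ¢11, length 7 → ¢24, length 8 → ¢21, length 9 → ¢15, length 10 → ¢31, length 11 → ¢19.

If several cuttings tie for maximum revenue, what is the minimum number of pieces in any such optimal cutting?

Consider every possible first cut. r[k] is the best of p[i]+r[k−i] over all sellable i≤k.
r[1] = 2
r[2] = max(2+2, 8+0) = 8
r[3] = max(2+8, 8+2, 5+0) = 10
r[4] = max(2+10, 8+8, 5+2, 9+0) = 16
r[5] = max(2+16, 8+10, 5+8, 9+2, 18+0) = 18
r[6] = max(2+18, 8+16, 5+10, 9+8, 18+2, 11+0) = 24
r[7] = max(2+24, 8+18, 5+16, …, 11+2, 24+0) = 26
r[8] = max(2+26, 8+24, 5+18, …, 24+2, 21+0) = 32
r[9] = max(2+32, 8+26, 5+24, …, 21+2, 15+0) = 34
r[10] = max(2+34, 8+32, 5+26, …, 15+2, 31+0) = 40
r[11] = max(2+40, 8+34, 5+32, …, 31+2, 19+0) = 42
Maximum revenue is ¢42.
Now minimize piece count subject to staying optimal: for each k, pieces[k] = 1 + min over i with p[i]+r[k−i]=r[k] of pieces[k−i].
pieces[8] = 4
pieces[9] = 3
pieces[10] = 5
pieces[11] = 4

4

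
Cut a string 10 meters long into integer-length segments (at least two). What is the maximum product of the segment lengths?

36

Fill g[k] for k=2..10: at each k try every first piece i and multiply by the better of (k−i) uncut or g[k−i].
g[2] = 1*max(1,0) = 1*1 = 1
g[3] = 1*max(2,1) = 1*2 = 2
g[4] = 2*max(2,1) = 2*2 = 4
g[5] = 2*max(3,2) = 2*3 = 6
g[6] = 3*max(3,2) = 3*3 = 9
g[7] = 2*max(5,6) = 2*6 = 12
g[8] = 2*max(6,9) = 2*9 = 18
g[9] = 3*max(6,9) = 3*9 = 27
g[10] = 2*max(8,18) = 2*18 = 36
One optimal split: 3 + 3 + 2 + 2; product 3*3*2*2 = 36.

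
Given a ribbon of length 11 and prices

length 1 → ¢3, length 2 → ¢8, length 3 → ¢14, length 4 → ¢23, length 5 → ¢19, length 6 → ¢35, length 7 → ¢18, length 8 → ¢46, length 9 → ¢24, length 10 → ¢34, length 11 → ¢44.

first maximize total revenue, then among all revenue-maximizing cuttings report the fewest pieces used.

3

Build r[k] bottom-up: r[k] = max over allowed piece i of (p[i] + r[k−i]).
r[1] = 3
r[2] = 8
r[3] = 14
r[4] = 23
r[5] = 26  (first piece 1, then r[4]=23)
r[6] = 35
r[7] = 38  (first piece 1, then r[6]=35)
r[8] = 46  (first piece 4, then r[4]=23)
r[9] = 49  (first piece 1, then r[8]=46)
r[10] = 58  (first piece 4, then r[6]=35)
r[11] = 61  (first piece 1, then r[10]=58)
Maximum revenue is ¢61.
Now minimize piece count subject to staying optimal: for each k, pieces[k] = 1 + min over i with p[i]+r[k−i]=r[k] of pieces[k−i].
pieces[8] = 1
pieces[9] = 2
pieces[10] = 2
pieces[11] = 3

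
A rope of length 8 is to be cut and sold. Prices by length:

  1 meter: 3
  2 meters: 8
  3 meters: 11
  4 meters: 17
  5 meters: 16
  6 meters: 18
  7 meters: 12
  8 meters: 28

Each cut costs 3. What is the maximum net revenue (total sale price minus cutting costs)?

31

Let net[k] be the best obtainable value from length k. For each k, try every first piece i and keep the best of price[i] + net[k−i] minus the 3 cut fee when i<k.
net[1] = 3
net[2] = max(3+3-3, 8+0) = 8
net[3] = max(3+8-3, 8+3-3, 11+0) = 11
net[4] = max(3+11-3, 8+8-3, 11+3-3, 17+0) = 17
net[5] = max(3+17-3, 8+11-3, 11+8-3, 17+3-3, 16+0) = 17
net[6] = max(3+17-3, 8+17-3, 11+11-3, 17+8-3, 16+3-3, 18+0) = 22
net[7] = max(3+22-3, 8+17-3, 11+17-3, …, 18+3-3, 12+0) = 25
net[8] = max(3+25-3, 8+22-3, 11+17-3, …, 12+3-3, 28+0) = 31
One optimal plan: pieces 4 + 4 (1 cut) → 34 − 3 = 31.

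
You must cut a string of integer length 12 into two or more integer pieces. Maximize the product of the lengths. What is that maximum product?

81

Define f[k] = max over 1≤i<k of i · max(k−i, f[k−i]); the inner max lets the remainder stay uncut if that's better.
f[2] = 1×max(1,0) = 1×1 = 1
f[3] = 1×max(2,1) = 1×2 = 2
f[4] = 2×max(2,1) = 2×2 = 4
f[5] = 2×max(3,2) = 2×3 = 6
f[6] = 3×max(3,2) = 3×3 = 9
f[7] = 2×max(5,6) = 2×6 = 12
f[8] = 2×max(6,9) = 2×9 = 18
f[9] = 3×max(6,9) = 3×9 = 27
f[10] = 2×max(8,18) = 2×18 = 36
f[11] = 2×max(9,27) = 2×27 = 54
f[12] = 3×max(9,27) = 3×27 = 81
One optimal split: 3 + 3 + 3 + 3; product 3×3×3×3 = 81.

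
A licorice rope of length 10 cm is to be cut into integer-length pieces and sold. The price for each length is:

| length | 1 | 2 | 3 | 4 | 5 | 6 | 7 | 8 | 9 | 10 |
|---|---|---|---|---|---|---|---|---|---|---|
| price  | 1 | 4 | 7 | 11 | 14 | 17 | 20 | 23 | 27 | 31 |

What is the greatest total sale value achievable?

Let v[k] be the best obtainable value from length k. For each k, try every first piece i and keep the best of price[i] + v[k−i].
v[1] = 1
v[2] = 4
v[3] = 7
v[4] = 11
v[5] = 14
v[6] = 17
v[7] = 20
v[8] = 23
v[9] = 27
v[10] = 31
Best is to sell the whole 10-cm piece uncut for ¢31.

31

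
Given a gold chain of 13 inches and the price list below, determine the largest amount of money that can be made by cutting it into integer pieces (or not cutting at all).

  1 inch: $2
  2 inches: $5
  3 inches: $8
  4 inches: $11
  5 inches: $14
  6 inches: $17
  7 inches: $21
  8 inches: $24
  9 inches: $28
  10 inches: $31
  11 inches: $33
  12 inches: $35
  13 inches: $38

39

Build best[k] bottom-up: best[k] = max over allowed piece i of (p[i] + best[k−i]).
best[1] = 2
best[2] = max(2+2, 5+0) = 5
best[3] = max(2+5, 5+2, 8+0) = 8
best[4] = max(2+8, 5+5, 8+2, 11+0) = 11
best[5] = max(2+11, 5+8, 8+5, 11+2, 14+0) = 14
best[6] = max(2+14, 5+11, 8+8, 11+5, 14+2, 17+0) = 17
best[7] = max(2+17, 5+14, 8+11, …, 17+2, 21+0) = 21
best[8] = max(2+21, 5+17, 8+14, …, 21+2, 24+0) = 24
best[9] = max(2+24, 5+21, 8+17, …, 24+2, 28+0) = 28
best[10] = max(2+28, 5+24, 8+21, …, 28+2, 31+0) = 31
best[11] = max(2+31, 5+28, 8+24, …, 31+2, 33+0) = 33
best[12] = max(2+33, 5+31, 8+28, …, 33+2, 35+0) = 36
best[13] = max(2+36, 5+33, 8+31, …, 35+2, 38+0) = 39
One optimal cutting: 10 + 3 → $31 + $8 = $39.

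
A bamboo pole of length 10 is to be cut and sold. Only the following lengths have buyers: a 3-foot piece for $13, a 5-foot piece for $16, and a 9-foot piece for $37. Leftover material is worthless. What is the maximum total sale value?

39

Consider every possible first cut. r[k] is the best of p[i]+r[k−i] over all sellable i≤k.
r[1] = 0
r[2] = 0
r[3] = 13
r[4] = 13
r[5] = max(13+0, 16+0) = 16
r[6] = max(13+13, 16+0) = 26
r[7] = max(13+13, 16+0) = 26
r[8] = max(13+16, 16+13) = 29
r[9] = max(13+26, 16+13, 37+0) = 39
r[10] = max(13+26, 16+16, 37+0) = 39
One optimal cutting: pieces 3 + 3 + 3 with 1 foot of scrap → $39.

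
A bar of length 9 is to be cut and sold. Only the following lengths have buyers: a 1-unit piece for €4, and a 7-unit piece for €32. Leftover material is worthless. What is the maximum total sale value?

Build f[k] bottom-up: f[k] = max over allowed piece i of (p[i] + f[k−i]).
f[1] = 4
f[2] = 8  (first piece 1, then f[1]=4)
f[3] = 12  (first piece 1, then f[2]=8)
f[4] = 16  (first piece 1, then f[3]=12)
f[5] = 20  (first piece 1, then f[4]=16)
f[6] = 24  (first piece 1, then f[5]=20)
f[7] = 32
f[8] = 36  (first piece 1, then f[7]=32)
f[9] = 40  (first piece 1, then f[8]=36)
One optimal cutting: 7 + 1 + 1 → €40.

40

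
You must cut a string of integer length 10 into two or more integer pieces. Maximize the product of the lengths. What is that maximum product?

36

Let prod[k] be the best product for length k (with at least one cut). For each first piece i, the rest contributes max(k−i, prod[k−i]).
prod[2] = 1×max(1,0) = 1×1 = 1
prod[3] = 1×max(2,1) = 1×2 = 2
prod[4] = 2×max(2,1) = 2×2 = 4
prod[5] = 2×max(3,2) = 2×3 = 6
prod[6] = 3×max(3,2) = 3×3 = 9
prod[7] = 2×max(5,6) = 2×6 = 12
prod[8] = 2×max(6,9) = 2×9 = 18
prod[9] = 3×max(6,9) = 3×9 = 27
prod[10] = 2×max(8,18) = 2×18 = 36
One optimal split: 3 + 3 + 2 + 2; product 3×3×2×2 = 36.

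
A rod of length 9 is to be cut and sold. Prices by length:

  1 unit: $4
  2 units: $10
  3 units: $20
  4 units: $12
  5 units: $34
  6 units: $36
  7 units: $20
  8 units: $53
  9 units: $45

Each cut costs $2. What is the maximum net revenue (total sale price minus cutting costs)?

56

Let net[k] be the best obtainable value from length k. For each k, try every first piece i and keep the best of price[i] + net[k−i] minus the 2 cut fee when i<k.
net[1] = 4
net[2] = 10
net[3] = 20
net[4] = 22  (first piece 1, then net[3]=20)
net[5] = 34
net[6] = 38  (first piece 3, then net[3]=20)
net[7] = 42  (first piece 2, then net[5]=34)
net[8] = 53
net[9] = 56  (first piece 3, then net[6]=38)
One optimal plan: pieces 3 + 3 + 3 (2 cuts) → $60 − $4 = $56.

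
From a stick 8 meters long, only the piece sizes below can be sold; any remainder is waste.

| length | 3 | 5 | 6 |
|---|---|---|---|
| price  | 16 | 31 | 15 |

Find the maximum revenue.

Let r[k] be the best obtainable value from length k. For each k, try every first piece i and keep the best of price[i] + r[k−i].
r[1] = 0
r[2] = 0
r[3] = 16
r[4] = 16
r[5] = max(16+0, 31+0) = 31
r[6] = max(16+16, 31+0, 15+0) = 32
r[7] = max(16+16, 31+0, 15+0) = 32
r[8] = max(16+31, 31+16, 15+0) = 47
One optimal cutting: 5 + 3 → $47.

47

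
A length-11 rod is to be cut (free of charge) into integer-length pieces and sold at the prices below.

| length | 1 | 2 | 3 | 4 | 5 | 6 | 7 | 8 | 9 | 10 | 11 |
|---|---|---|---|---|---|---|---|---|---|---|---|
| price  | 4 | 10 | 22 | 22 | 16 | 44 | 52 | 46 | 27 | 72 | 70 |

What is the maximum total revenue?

78

Consider every possible first cut. best[k] is the best of p[i]+best[k−i] over all sellable i≤k.
best[1] = 4
best[2] = 10
best[3] = 22
best[4] = 26  (first piece 1, then best[3]=22)
best[5] = 32  (first piece 2, then best[3]=22)
best[6] = 44  (first piece 3, then best[3]=22)
best[7] = 52
best[8] = 56  (first piece 1, then best[7]=52)
best[9] = 66  (first piece 3, then best[6]=44)
best[10] = 74  (first piece 3, then best[7]=52)
best[11] = 78  (first piece 1, then best[10]=74)
One optimal cutting: 7 + 3 + 1 → 52 + 22 + 4 = 78.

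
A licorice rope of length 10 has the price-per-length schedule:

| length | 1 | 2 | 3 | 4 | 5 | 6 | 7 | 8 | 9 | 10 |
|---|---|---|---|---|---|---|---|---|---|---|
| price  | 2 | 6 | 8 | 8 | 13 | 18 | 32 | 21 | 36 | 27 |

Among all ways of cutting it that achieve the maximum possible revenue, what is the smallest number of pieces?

2

Consider every possible first cut. r[k] is the best of p[i]+r[k−i] over all sellable i≤k.
r[1] = 2
r[2] = 6
r[3] = 8  (first piece 1, then r[2]=6)
r[4] = 12  (first piece 2, then r[2]=6)
r[5] = 14  (first piece 1, then r[4]=12)
r[6] = 18  (first piece 2, then r[4]=12)
r[7] = 32
r[8] = 34  (first piece 1, then r[7]=32)
r[9] = 38  (first piece 2, then r[7]=32)
r[10] = 40  (first piece 1, then r[9]=38)
Maximum revenue is ¢40.
Now minimize piece count subject to staying optimal: for each k, pieces[k] = 1 + min over i with p[i]+r[k−i]=r[k] of pieces[k−i].
pieces[7] = 1
pieces[8] = 2
pieces[9] = 2
pieces[10] = 2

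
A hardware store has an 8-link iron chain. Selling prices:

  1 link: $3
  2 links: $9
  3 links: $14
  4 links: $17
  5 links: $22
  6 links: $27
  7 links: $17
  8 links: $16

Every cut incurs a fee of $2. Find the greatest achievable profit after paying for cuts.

34

Let r[k] be the best obtainable value from length k. For each k, try every first piece i and keep the best of price[i] + r[k−i] minus the 2 cut fee when i<k.
r[1] = 3
r[2] = 9
r[3] = 14
r[4] = 17
r[5] = 22
r[6] = 27
r[7] = 29  (first piece 2, then r[5]=22)
r[8] = 34  (first piece 2, then r[6]=27)
One optimal plan: pieces 6 + 2 (1 cut) → $36 − $2 = $34.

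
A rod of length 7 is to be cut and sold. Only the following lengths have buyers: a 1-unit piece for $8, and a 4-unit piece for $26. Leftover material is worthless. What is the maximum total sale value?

Build r[k] bottom-up: r[k] = max over allowed piece i of (p[i] + r[k−i]).
r[1] = 8
r[2] = 16  (first piece 1, then r[1]=8)
r[3] = 24  (first piece 1, then r[2]=16)
r[4] = 32  (first piece 1, then r[3]=24)
r[5] = 40  (first piece 1, then r[4]=32)
r[6] = 48  (first piece 1, then r[5]=40)
r[7] = 56  (first piece 1, then r[6]=48)
One optimal cutting: 1 + 1 + 1 + 1 + 1 + 1 + 1 → $56.

56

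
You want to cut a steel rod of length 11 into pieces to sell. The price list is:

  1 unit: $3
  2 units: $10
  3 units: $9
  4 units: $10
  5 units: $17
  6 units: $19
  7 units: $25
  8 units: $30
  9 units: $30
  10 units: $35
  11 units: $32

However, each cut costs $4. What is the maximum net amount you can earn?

37

Build v[k] bottom-up: v[k] = max over allowed piece i of (p[i] + v[k−i]) − 4 per cut.
v[1] = 3
v[2] = max(3+3-4, 10+0) = 10
v[3] = max(3+10-4, 10+3-4, 9+0) = 9
v[4] = max(3+9-4, 10+10-4, 9+3-4, 10+0) = 16
v[5] = max(3+16-4, 10+9-4, 9+10-4, 10+3-4, 17+0) = 17
v[6] = max(3+17-4, 10+16-4, 9+9-4, 10+10-4, 17+3-4, 19+0) = 22
v[7] = max(3+22-4, 10+17-4, 9+16-4, …, 19+3-4, 25+0) = 25
v[8] = max(3+25-4, 10+22-4, 9+17-4, …, 25+3-4, 30+0) = 30
v[9] = max(3+30-4, 10+25-4, 9+22-4, …, 30+3-4, 30+0) = 31
v[10] = max(3+31-4, 10+30-4, 9+25-4, …, 30+3-4, 35+0) = 36
v[11] = max(3+36-4, 10+31-4, 9+30-4, …, 35+3-4, 32+0) = 37
One optimal plan: pieces 7 + 2 + 2 (2 cuts) → $45 − $8 = $37.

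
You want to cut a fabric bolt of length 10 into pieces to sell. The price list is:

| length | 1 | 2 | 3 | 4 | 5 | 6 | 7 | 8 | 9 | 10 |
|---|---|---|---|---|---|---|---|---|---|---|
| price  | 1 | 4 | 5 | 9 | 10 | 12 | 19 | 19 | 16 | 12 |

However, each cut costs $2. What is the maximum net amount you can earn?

Let net[k] be the best obtainable value from length k. For each k, try every first piece i and keep the best of price[i] + net[k−i] minus the 2 cut fee when i<k.
net[1] = 1
net[2] = 4
net[3] = 5
net[4] = 9
net[5] = 10
net[6] = 12
net[7] = 19
net[8] = 19
net[9] = 21  (first piece 2, then net[7]=19)
net[10] = 22  (first piece 3, then net[7]=19)
One optimal plan: pieces 7 + 3 (1 cut) → $24 − $2 = $22.

22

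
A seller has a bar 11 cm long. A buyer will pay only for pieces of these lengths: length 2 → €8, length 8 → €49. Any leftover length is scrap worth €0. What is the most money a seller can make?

57

Build f[k] bottom-up: f[k] = max over allowed piece i of (p[i] + f[k−i]).
f[1] = 0
f[2] = 8
f[3] = 8
f[4] = 16  (first piece 2, then f[2]=8)
f[5] = 16
f[6] = 24  (first piece 2, then f[4]=16)
f[7] = 24
f[8] = max(8+24, 49+0) = 49
f[9] = max(8+24, 49+0) = 49
f[10] = max(8+49, 49+8) = 57
f[11] = max(8+49, 49+8) = 57
One optimal cutting: pieces 8 + 2 with 1 cm of scrap → €57.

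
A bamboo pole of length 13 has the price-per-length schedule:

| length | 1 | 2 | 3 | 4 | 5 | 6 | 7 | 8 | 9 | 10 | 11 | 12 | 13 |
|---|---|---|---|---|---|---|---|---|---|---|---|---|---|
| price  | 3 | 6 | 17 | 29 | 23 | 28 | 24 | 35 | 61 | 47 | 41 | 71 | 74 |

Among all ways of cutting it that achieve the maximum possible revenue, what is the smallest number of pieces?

2

Build r[k] bottom-up: r[k] = max over allowed piece i of (p[i] + r[k−i]).
r[1] = 3
r[2] = max(3+3, 6+0) = 6
r[3] = max(3+6, 6+3, 17+0) = 17
r[4] = max(3+17, 6+6, 17+3, 29+0) = 29
r[5] = max(3+29, 6+17, 17+6, 29+3, 23+0) = 32
r[6] = max(3+32, 6+29, 17+17, 29+6, 23+3, 28+0) = 35
r[7] = max(3+35, 6+32, 17+29, …, 28+3, 24+0) = 46
r[8] = max(3+46, 6+35, 17+32, …, 24+3, 35+0) = 58
r[9] = max(3+58, 6+46, 17+35, …, 35+3, 61+0) = 61
r[10] = max(3+61, 6+58, 17+46, …, 61+3, 47+0) = 64
r[11] = max(3+64, 6+61, 17+58, …, 47+3, 41+0) = 75
r[12] = max(3+75, 6+64, 17+61, …, 41+3, 71+0) = 87
r[13] = max(3+87, 6+75, 17+64, …, 71+3, 74+0) = 90
Maximum revenue is $90.
Now minimize piece count subject to staying optimal: for each k, pieces[k] = 1 + min over i with p[i]+r[k−i]=r[k] of pieces[k−i].
pieces[10] = 2
pieces[11] = 3
pieces[12] = 3
pieces[13] = 2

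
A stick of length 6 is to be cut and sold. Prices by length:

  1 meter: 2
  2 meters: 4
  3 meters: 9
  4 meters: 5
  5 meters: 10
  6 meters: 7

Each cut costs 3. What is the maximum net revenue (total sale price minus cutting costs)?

15

Consider every possible first cut. net[k] is the best of p[i]+net[k−i] over all sellable i≤k, charging 3 whenever i<k.
net[1] = 2
net[2] = max(2+2-3, 4+0) = 4
net[3] = max(2+4-3, 4+2-3, 9+0) = 9
net[4] = max(2+9-3, 4+4-3, 9+2-3, 5+0) = 8
net[5] = max(2+8-3, 4+9-3, 9+4-3, 5+2-3, 10+0) = 10
net[6] = max(2+10-3, 4+8-3, 9+9-3, 5+4-3, 10+2-3, 7+0) = 15
One optimal plan: pieces 3 + 3 (1 cut) → 18 − 3 = 15.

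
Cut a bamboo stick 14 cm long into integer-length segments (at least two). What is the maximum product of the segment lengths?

162

Define m[k] = max over 1≤i<k of i · max(k−i, m[k−i]); the inner max lets the remainder stay uncut if that's better.
m[2] = 1*max(1,0) = 1*1 = 1
m[3] = max(1*2, 2*1) = 2
m[4] = max(1*3, 2*2, 3*1) = 4
m[5] = max(1*4, 2*3, 3*2, 4*1) = 6
m[6] = max(1*6, 2*4, 3*3, 4*2, 5*1) = 9
m[7] = max(1*9, 2*6, 3*4, 4*3, 5*2, 6*1) = 12
m[8] = max(1*12, 2*9, 3*6, …, 6*2, 7*1) = 18
m[9] = max(1*18, 2*12, 3*9, …, 7*2, 8*1) = 27
m[10] = max(1*27, 2*18, 3*12, …, 8*2, 9*1) = 36
m[11] = max(1*36, 2*27, 3*18, …, 9*2, 10*1) = 54
m[12] = max(1*54, 2*36, 3*27, …, 10*2, 11*1) = 81
m[13] = max(1*81, 2*54, 3*36, …, 11*2, 12*1) = 108
m[14] = max(1*108, 2*81, 3*54, …, 12*2, 13*1) = 162
One optimal split: 3 + 3 + 3 + 3 + 2; product 3*3*3*3*2 = 162.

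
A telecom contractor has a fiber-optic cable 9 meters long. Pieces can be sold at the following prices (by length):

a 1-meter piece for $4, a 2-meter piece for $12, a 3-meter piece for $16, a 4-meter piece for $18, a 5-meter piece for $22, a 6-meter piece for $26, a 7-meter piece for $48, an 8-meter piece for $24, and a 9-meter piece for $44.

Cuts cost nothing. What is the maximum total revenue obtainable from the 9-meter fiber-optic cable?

60

Build v[k] bottom-up: v[k] = max over allowed piece i of (p[i] + v[k−i]).
v[1] = 4
v[2] = max(4+4, 12+0) = 12
v[3] = max(4+12, 12+4, 16+0) = 16
v[4] = max(4+16, 12+12, 16+4, 18+0) = 24
v[5] = max(4+24, 12+16, 16+12, 18+4, 22+0) = 28
v[6] = max(4+28, 12+24, 16+16, 18+12, 22+4, 26+0) = 36
v[7] = max(4+36, 12+28, 16+24, …, 26+4, 48+0) = 48
v[8] = max(4+48, 12+36, 16+28, …, 48+4, 24+0) = 52
v[9] = max(4+52, 12+48, 16+36, …, 24+4, 44+0) = 60
One optimal cutting: 7 + 2 → $48 + $12 = $60.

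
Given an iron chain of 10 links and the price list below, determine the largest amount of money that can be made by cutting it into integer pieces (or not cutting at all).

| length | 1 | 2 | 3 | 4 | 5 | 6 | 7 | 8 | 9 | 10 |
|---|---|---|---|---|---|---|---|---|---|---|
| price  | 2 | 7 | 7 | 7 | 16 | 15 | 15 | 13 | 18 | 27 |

Consider every possible first cut. best[k] is the best of p[i]+best[k−i] over all sellable i≤k.
best[1] = 2
best[2] = 7
best[3] = 9  (first piece 1, then best[2]=7)
best[4] = 14  (first piece 2, then best[2]=7)
best[5] = 16  (first piece 1, then best[4]=14)
best[6] = 21  (first piece 2, then best[4]=14)
best[7] = 23  (first piece 1, then best[6]=21)
best[8] = 28  (first piece 2, then best[6]=21)
best[9] = 30  (first piece 1, then best[8]=28)
best[10] = 35  (first piece 2, then best[8]=28)
One optimal cutting: 2 + 2 + 2 + 2 + 2 → $7 + $7 + $7 + $7 + $7 = $35.

35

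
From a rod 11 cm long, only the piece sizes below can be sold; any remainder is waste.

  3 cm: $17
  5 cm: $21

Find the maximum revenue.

Let r[k] be the best obtainable value from length k. For each k, try every first piece i and keep the best of price[i] + r[k−i].
r[1] = 0
r[2] = 0
r[3] = 17
r[4] = 17
r[5] = max(17+0, 21+0) = 21
r[6] = max(17+17, 21+0) = 34
r[7] = max(17+17, 21+0) = 34
r[8] = max(17+21, 21+17) = 38
r[9] = max(17+34, 21+17) = 51
r[10] = max(17+34, 21+21) = 51
r[11] = max(17+38, 21+34) = 55
One optimal cutting: 5 + 3 + 3 → $55.

55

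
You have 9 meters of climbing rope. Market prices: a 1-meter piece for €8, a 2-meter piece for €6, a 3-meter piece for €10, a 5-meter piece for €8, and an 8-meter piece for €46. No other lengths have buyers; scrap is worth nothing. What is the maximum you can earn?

Let f[k] be the best obtainable value from length k. For each k, try every first piece i and keep the best of price[i] + f[k−i].
f[1] = 8
f[2] = max(8+8, 6+0) = 16
f[3] = max(8+16, 6+8, 10+0) = 24
f[4] = max(8+24, 6+16, 10+8) = 32
f[5] = max(8+32, 6+24, 10+16, 8+0) = 40
f[6] = max(8+40, 6+32, 10+24, 8+8) = 48
f[7] = max(8+48, 6+40, 10+32, 8+16) = 56
f[8] = max(8+56, 6+48, 10+40, 8+24, 46+0) = 64
f[9] = max(8+64, 6+56, 10+48, 8+32, 46+8) = 72
One optimal cutting: 1 + 1 + 1 + 1 + 1 + 1 + 1 + 1 + 1 → €72.

72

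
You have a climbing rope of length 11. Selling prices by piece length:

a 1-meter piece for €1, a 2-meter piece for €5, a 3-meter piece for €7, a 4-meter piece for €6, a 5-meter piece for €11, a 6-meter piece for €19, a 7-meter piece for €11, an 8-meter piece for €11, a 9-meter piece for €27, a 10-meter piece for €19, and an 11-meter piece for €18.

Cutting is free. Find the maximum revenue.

32

Let v[k] be the best obtainable value from length k. For each k, try every first piece i and keep the best of price[i] + v[k−i].
v[1] = 1
v[2] = max(1+1, 5+0) = 5
v[3] = max(1+5, 5+1, 7+0) = 7
v[4] = max(1+7, 5+5, 7+1, 6+0) = 10
v[5] = max(1+10, 5+7, 7+5, 6+1, 11+0) = 12
v[6] = max(1+12, 5+10, 7+7, 6+5, 11+1, 19+0) = 19
v[7] = max(1+19, 5+12, 7+10, …, 19+1, 11+0) = 20
v[8] = max(1+20, 5+19, 7+12, …, 11+1, 11+0) = 24
v[9] = max(1+24, 5+20, 7+19, …, 11+1, 27+0) = 27
v[10] = max(1+27, 5+24, 7+20, …, 27+1, 19+0) = 29
v[11] = max(1+29, 5+27, 7+24, …, 19+1, 18+0) = 32
One optimal cutting: 9 + 2 → €27 + €5 = €32.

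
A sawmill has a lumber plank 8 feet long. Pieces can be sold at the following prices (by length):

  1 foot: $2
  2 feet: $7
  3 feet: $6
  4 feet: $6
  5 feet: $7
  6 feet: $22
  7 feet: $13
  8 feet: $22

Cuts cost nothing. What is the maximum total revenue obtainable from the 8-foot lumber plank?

29

Consider every possible first cut. R[k] is the best of p[i]+R[k−i] over all sellable i≤k.
R[1] = 2
R[2] = 7
R[3] = 9  (first piece 1, then R[2]=7)
R[4] = 14  (first piece 2, then R[2]=7)
R[5] = 16  (first piece 1, then R[4]=14)
R[6] = 22
R[7] = 24  (first piece 1, then R[6]=22)
R[8] = 29  (first piece 2, then R[6]=22)
One optimal cutting: 6 + 2 → $22 + $7 = $29.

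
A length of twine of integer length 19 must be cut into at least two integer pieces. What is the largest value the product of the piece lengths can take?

972

Fill f[k] for k=2..19: at each k try every first piece i and multiply by the better of (k−i) uncut or f[k−i].
Small cases: f[2]=1, f[3]=2, f[4]=4, f[5]=6, f[6]=9, f[7]=12, f[8]=18, f[9]=27, f[10]=36, f[11]=54, f[12]=81, f[13]=108.
f[14] = max(1·108, 2·81, 3·54, …, 12·2, 13·1) = 162
f[15] = max(1·162, 2·108, 3·81, …, 13·2, 14·1) = 243
f[16] = max(1·243, 2·162, 3·108, …, 14·2, 15·1) = 324
f[17] = max(1·324, 2·243, 3·162, …, 15·2, 16·1) = 486
f[18] = max(1·486, 2·324, 3·243, …, 16·2, 17·1) = 729
f[19] = max(1·729, 2·486, 3·324, …, 17·2, 18·1) = 972
One optimal split: 3 + 3 + 3 + 3 + 3 + 2 + 2; product 3·3·3·3·3·2·2 = 972.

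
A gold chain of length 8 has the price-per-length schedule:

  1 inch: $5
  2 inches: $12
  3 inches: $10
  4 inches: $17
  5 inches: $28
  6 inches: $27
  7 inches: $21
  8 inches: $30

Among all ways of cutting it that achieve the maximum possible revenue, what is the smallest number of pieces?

4

Build r[k] bottom-up: r[k] = max over allowed piece i of (p[i] + r[k−i]).
r[1] = 5
r[2] = 12
r[3] = 17  (first piece 1, then r[2]=12)
r[4] = 24  (first piece 2, then r[2]=12)
r[5] = 29  (first piece 1, then r[4]=24)
r[6] = 36  (first piece 2, then r[4]=24)
r[7] = 41  (first piece 1, then r[6]=36)
r[8] = 48  (first piece 2, then r[6]=36)
Maximum revenue is $48.
Now minimize piece count subject to staying optimal: for each k, pieces[k] = 1 + min over i with p[i]+r[k−i]=r[k] of pieces[k−i].
pieces[5] = 3
pieces[6] = 3
pieces[7] = 4
pieces[8] = 4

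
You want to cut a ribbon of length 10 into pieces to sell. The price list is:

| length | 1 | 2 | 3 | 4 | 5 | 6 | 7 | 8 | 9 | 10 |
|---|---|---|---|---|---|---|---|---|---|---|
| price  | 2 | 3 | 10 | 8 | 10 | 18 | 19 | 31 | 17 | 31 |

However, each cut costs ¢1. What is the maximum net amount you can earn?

Let v[k] be the best obtainable value from length k. For each k, try every first piece i and keep the best of price[i] + v[k−i] minus the 1 cut fee when i<k.
v[1] = 2
v[2] = max(2+2-1, 3+0) = 3
v[3] = max(2+3-1, 3+2-1, 10+0) = 10
v[4] = max(2+10-1, 3+3-1, 10+2-1, 8+0) = 11
v[5] = max(2+11-1, 3+10-1, 10+3-1, 8+2-1, 10+0) = 12
v[6] = max(2+12-1, 3+11-1, 10+10-1, 8+3-1, 10+2-1, 18+0) = 19
v[7] = max(2+19-1, 3+12-1, 10+11-1, …, 18+2-1, 19+0) = 20
v[8] = max(2+20-1, 3+19-1, 10+12-1, …, 19+2-1, 31+0) = 31
v[9] = max(2+31-1, 3+20-1, 10+19-1, …, 31+2-1, 17+0) = 32
v[10] = max(2+32-1, 3+31-1, 10+20-1, …, 17+2-1, 31+0) = 33
One optimal plan: pieces 8 + 1 + 1 (2 cuts) → ¢35 − ¢2 = ¢33.

33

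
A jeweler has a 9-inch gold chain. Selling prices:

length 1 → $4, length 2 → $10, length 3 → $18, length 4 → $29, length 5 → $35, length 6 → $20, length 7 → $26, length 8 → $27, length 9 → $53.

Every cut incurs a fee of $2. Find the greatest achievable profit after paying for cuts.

62

Build r[k] bottom-up: r[k] = max over allowed piece i of (p[i] + r[k−i]) − 2 per cut.
r[1] = 4
r[2] = max(4+4-2, 10+0) = 10
r[3] = max(4+10-2, 10+4-2, 18+0) = 18
r[4] = max(4+18-2, 10+10-2, 18+4-2, 29+0) = 29
r[5] = max(4+29-2, 10+18-2, 18+10-2, 29+4-2, 35+0) = 35
r[6] = max(4+35-2, 10+29-2, 18+18-2, 29+10-2, 35+4-2, 20+0) = 37
r[7] = max(4+37-2, 10+35-2, 18+29-2, …, 20+4-2, 26+0) = 45
r[8] = max(4+45-2, 10+37-2, 18+35-2, …, 26+4-2, 27+0) = 56
r[9] = max(4+56-2, 10+45-2, 18+37-2, …, 27+4-2, 53+0) = 62
One optimal plan: pieces 5 + 4 (1 cut) → $64 − $2 = $62.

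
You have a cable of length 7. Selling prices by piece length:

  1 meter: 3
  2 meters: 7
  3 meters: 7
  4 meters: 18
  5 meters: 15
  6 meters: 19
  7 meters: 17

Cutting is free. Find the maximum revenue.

28

Build best[k] bottom-up: best[k] = max over allowed piece i of (p[i] + best[k−i]).
best[1] = 3
best[2] = max(3+3, 7+0) = 7
best[3] = max(3+7, 7+3, 7+0) = 10
best[4] = max(3+10, 7+7, 7+3, 18+0) = 18
best[5] = max(3+18, 7+10, 7+7, 18+3, 15+0) = 21
best[6] = max(3+21, 7+18, 7+10, 18+7, 15+3, 19+0) = 25
best[7] = max(3+25, 7+21, 7+18, …, 19+3, 17+0) = 28
One optimal cutting: 4 + 2 + 1 → 18 + 7 + 3 = 28.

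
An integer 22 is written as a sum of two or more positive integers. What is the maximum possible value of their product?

Define prod[k] = max over 1≤i<k of i · max(k−i, prod[k−i]); the inner max lets the remainder stay uncut if that's better.
Small cases: prod[2]=1, prod[3]=2, prod[4]=4, prod[5]=6, prod[6]=9, prod[7]=12, prod[8]=18, prod[9]=27, prod[10]=36, prod[11]=54, prod[12]=81, prod[13]=108, prod[14]=162, prod[15]=243, prod[16]=324.
prod[17] = 2×max(15,243) = 2×243 = 486
prod[18] = 3×max(15,243) = 3×243 = 729
prod[19] = 2×max(17,486) = 2×486 = 972
prod[20] = 2×max(18,729) = 2×729 = 1458
prod[21] = 3×max(18,729) = 3×729 = 2187
prod[22] = 2×max(20,1458) = 2×1458 = 2916
One optimal split: 3 + 3 + 3 + 3 + 3 + 3 + 2 + 2; product 3×3×3×3×3×3×2×2 = 2916.

2916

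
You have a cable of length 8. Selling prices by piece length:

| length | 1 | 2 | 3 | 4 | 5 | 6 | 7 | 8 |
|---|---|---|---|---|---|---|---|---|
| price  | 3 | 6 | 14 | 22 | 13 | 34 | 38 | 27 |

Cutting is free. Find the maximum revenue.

Let r[k] be the best obtainable value from length k. For each k, try every first piece i and keep the best of price[i] + r[k−i].
r[1] = 3
r[2] = max(3+3, 6+0) = 6
r[3] = max(3+6, 6+3, 14+0) = 14
r[4] = max(3+14, 6+6, 14+3, 22+0) = 22
r[5] = max(3+22, 6+14, 14+6, 22+3, 13+0) = 25
r[6] = max(3+25, 6+22, 14+14, 22+6, 13+3, 34+0) = 34
r[7] = max(3+34, 6+25, 14+22, …, 34+3, 38+0) = 38
r[8] = max(3+38, 6+34, 14+25, …, 38+3, 27+0) = 44
One optimal cutting: 4 + 4 → 22 + 22 = 44.

44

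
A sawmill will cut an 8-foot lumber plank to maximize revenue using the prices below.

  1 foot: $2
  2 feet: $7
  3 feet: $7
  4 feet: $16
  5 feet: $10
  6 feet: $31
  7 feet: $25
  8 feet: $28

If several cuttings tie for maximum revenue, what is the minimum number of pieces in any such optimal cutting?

Let r[k] be the best obtainable value from length k. For each k, try every first piece i and keep the best of price[i] + r[k−i].
r[1] = 2
r[2] = max(2+2, 7+0) = 7
r[3] = max(2+7, 7+2, 7+0) = 9
r[4] = max(2+9, 7+7, 7+2, 16+0) = 16
r[5] = max(2+16, 7+9, 7+7, 16+2, 10+0) = 18
r[6] = max(2+18, 7+16, 7+9, 16+7, 10+2, 31+0) = 31
r[7] = max(2+31, 7+18, 7+16, …, 31+2, 25+0) = 33
r[8] = max(2+33, 7+31, 7+18, …, 25+2, 28+0) = 38
Maximum revenue is $38.
Now minimize piece count subject to staying optimal: for each k, pieces[k] = 1 + min over i with p[i]+r[k−i]=r[k] of pieces[k−i].
pieces[5] = 2
pieces[6] = 1
pieces[7] = 2
pieces[8] = 2

2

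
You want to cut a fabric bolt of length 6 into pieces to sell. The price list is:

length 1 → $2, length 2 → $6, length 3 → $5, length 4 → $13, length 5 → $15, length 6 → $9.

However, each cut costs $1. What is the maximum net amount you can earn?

Build r[k] bottom-up: r[k] = max over allowed piece i of (p[i] + r[k−i]) − 1 per cut.
r[1] = 2
r[2] = 6
r[3] = 7  (first piece 1, then r[2]=6)
r[4] = 13
r[5] = 15
r[6] = 18  (first piece 2, then r[4]=13)
One optimal plan: pieces 4 + 2 (1 cut) → $19 − $1 = $18.

18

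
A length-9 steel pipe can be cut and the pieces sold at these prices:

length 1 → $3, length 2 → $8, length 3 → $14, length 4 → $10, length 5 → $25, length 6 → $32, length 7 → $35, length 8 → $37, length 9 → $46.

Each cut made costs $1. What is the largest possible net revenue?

46

Consider every possible first cut. v[k] is the best of p[i]+v[k−i] over all sellable i≤k, charging 1 whenever i<k.
v[1] = 3
v[2] = max(3+3-1, 8+0) = 8
v[3] = max(3+8-1, 8+3-1, 14+0) = 14
v[4] = max(3+14-1, 8+8-1, 14+3-1, 10+0) = 16
v[5] = max(3+16-1, 8+14-1, 14+8-1, 10+3-1, 25+0) = 25
v[6] = max(3+25-1, 8+16-1, 14+14-1, 10+8-1, 25+3-1, 32+0) = 32
v[7] = max(3+32-1, 8+25-1, 14+16-1, …, 32+3-1, 35+0) = 35
v[8] = max(3+35-1, 8+32-1, 14+25-1, …, 35+3-1, 37+0) = 39
v[9] = max(3+39-1, 8+35-1, 14+32-1, …, 37+3-1, 46+0) = 46
Best is to make no cuts and sell whole for $46.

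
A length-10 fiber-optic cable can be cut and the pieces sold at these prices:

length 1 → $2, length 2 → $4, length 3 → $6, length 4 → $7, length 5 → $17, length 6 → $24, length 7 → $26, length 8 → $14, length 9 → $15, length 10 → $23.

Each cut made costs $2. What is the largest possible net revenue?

Let r[k] be the best obtainable value from length k. For each k, try every first piece i and keep the best of price[i] + r[k−i] minus the 2 cut fee when i<k.
r[1] = 2
r[2] = 4
r[3] = 6
r[4] = 7
r[5] = 17
r[6] = 24
r[7] = 26
r[8] = 26  (first piece 1, then r[7]=26)
r[9] = 28  (first piece 2, then r[7]=26)
r[10] = 32  (first piece 5, then r[5]=17)
One optimal plan: pieces 5 + 5 (1 cut) → $34 − $2 = $32.

32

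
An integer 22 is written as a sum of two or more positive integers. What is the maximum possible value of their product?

Let m[k] be the best product for length k (with at least one cut). For each first piece i, the rest contributes max(k−i, m[k−i]).
m[2] = 1×max(1,0) = 1×1 = 1
m[3] = 1×max(2,1) = 1×2 = 2
m[4] = 2×max(2,1) = 2×2 = 4
m[5] = 2×max(3,2) = 2×3 = 6
m[6] = 3×max(3,2) = 3×3 = 9
m[7] = 2×max(5,6) = 2×6 = 12
m[8] = 2×max(6,9) = 2×9 = 18
m[9] = 3×max(6,9) = 3×9 = 27
m[10] = 2×max(8,18) = 2×18 = 36
m[11] = 2×max(9,27) = 2×27 = 54
m[12] = 3×max(9,27) = 3×27 = 81
m[13] = 2×max(11,54) = 2×54 = 108
m[14] = 2×max(12,81) = 2×81 = 162
m[15] = 3×max(12,81) = 3×81 = 243
m[16] = 2×max(14,162) = 2×162 = 324
m[17] = 2×max(15,243) = 2×243 = 486
m[18] = 3×max(15,243) = 3×243 = 729
m[19] = 2×max(17,486) = 2×486 = 972
m[20] = 2×max(18,729) = 2×729 = 1458
m[21] = 3×max(18,729) = 3×729 = 2187
m[22] = 2×max(20,1458) = 2×1458 = 2916
One optimal split: 3 + 3 + 3 + 3 + 3 + 3 + 2 + 2; product 3×3×3×3×3×3×2×2 = 2916.

2916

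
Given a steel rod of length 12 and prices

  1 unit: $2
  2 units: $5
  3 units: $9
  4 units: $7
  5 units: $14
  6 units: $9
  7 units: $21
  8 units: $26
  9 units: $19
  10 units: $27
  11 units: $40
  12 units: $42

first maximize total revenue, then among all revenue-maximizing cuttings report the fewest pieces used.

1

Consider every possible first cut. r[k] is the best of p[i]+r[k−i] over all sellable i≤k.
r[1] = 2
r[2] = max(2+2, 5+0) = 5
r[3] = max(2+5, 5+2, 9+0) = 9
r[4] = max(2+9, 5+5, 9+2, 7+0) = 11
r[5] = max(2+11, 5+9, 9+5, 7+2, 14+0) = 14
r[6] = max(2+14, 5+11, 9+9, 7+5, 14+2, 9+0) = 18
r[7] = max(2+18, 5+14, 9+11, …, 9+2, 21+0) = 21
r[8] = max(2+21, 5+18, 9+14, …, 21+2, 26+0) = 26
r[9] = max(2+26, 5+21, 9+18, …, 26+2, 19+0) = 28
r[10] = max(2+28, 5+26, 9+21, …, 19+2, 27+0) = 31
r[11] = max(2+31, 5+28, 9+26, …, 27+2, 40+0) = 40
r[12] = max(2+40, 5+31, 9+28, …, 40+2, 42+0) = 42
Maximum revenue is $42.
Now minimize piece count subject to staying optimal: for each k, pieces[k] = 1 + min over i with p[i]+r[k−i]=r[k] of pieces[k−i].
pieces[9] = 2
pieces[10] = 2
pieces[11] = 1
pieces[12] = 1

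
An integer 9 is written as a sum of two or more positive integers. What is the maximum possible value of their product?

Define m[k] = max over 1≤i<k of i · max(k−i, m[k−i]); the inner max lets the remainder stay uncut if that's better.
m[2] = 1*max(1,0) = 1*1 = 1
m[3] = 1*max(2,1) = 1*2 = 2
m[4] = 2*max(2,1) = 2*2 = 4
m[5] = 2*max(3,2) = 2*3 = 6
m[6] = 3*max(3,2) = 3*3 = 9
m[7] = 2*max(5,6) = 2*6 = 12
m[8] = 2*max(6,9) = 2*9 = 18
m[9] = 3*max(6,9) = 3*9 = 27
One optimal split: 3 + 3 + 3; product 3*3*3 = 27.

27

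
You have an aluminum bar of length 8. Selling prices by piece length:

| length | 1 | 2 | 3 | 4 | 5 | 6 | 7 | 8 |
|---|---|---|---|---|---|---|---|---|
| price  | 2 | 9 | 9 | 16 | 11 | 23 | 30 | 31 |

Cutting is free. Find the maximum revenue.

36

Let best[k] be the best obtainable value from length k. For each k, try every first piece i and keep the best of price[i] + best[k−i].
best[1] = 2
best[2] = 9
best[3] = 11  (first piece 1, then best[2]=9)
best[4] = 18  (first piece 2, then best[2]=9)
best[5] = 20  (first piece 1, then best[4]=18)
best[6] = 27  (first piece 2, then best[4]=18)
best[7] = 30
best[8] = 36  (first piece 2, then best[6]=27)
One optimal cutting: 2 + 2 + 2 + 2 → $9 + $9 + $9 + $9 = $36.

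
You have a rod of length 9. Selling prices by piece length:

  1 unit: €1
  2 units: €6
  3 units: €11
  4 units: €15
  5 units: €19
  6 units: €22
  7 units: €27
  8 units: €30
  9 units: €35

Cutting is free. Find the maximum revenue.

Consider every possible first cut. r[k] is the best of p[i]+r[k−i] over all sellable i≤k.
r[1] = 1
r[2] = max(1+1, 6+0) = 6
r[3] = max(1+6, 6+1, 11+0) = 11
r[4] = max(1+11, 6+6, 11+1, 15+0) = 15
r[5] = max(1+15, 6+11, 11+6, 15+1, 19+0) = 19
r[6] = max(1+19, 6+15, 11+11, 15+6, 19+1, 22+0) = 22
r[7] = max(1+22, 6+19, 11+15, …, 22+1, 27+0) = 27
r[8] = max(1+27, 6+22, 11+19, …, 27+1, 30+0) = 30
r[9] = max(1+30, 6+27, 11+22, …, 30+1, 35+0) = 35
Best is to sell the whole 9-unit piece uncut for €35.

35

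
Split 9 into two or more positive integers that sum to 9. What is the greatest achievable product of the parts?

Let P[k] be the best product for length k (with at least one cut). For each first piece i, the rest contributes max(k−i, P[k−i]).
P[2] = 1*max(1,0) = 1*1 = 1
P[3] = 1*max(2,1) = 1*2 = 2
P[4] = 2*max(2,1) = 2*2 = 4
P[5] = 2*max(3,2) = 2*3 = 6
P[6] = 3*max(3,2) = 3*3 = 9
P[7] = 2*max(5,6) = 2*6 = 12
P[8] = 2*max(6,9) = 2*9 = 18
P[9] = 3*max(6,9) = 3*9 = 27
One optimal split: 3 + 3 + 3; product 3*3*3 = 27.

27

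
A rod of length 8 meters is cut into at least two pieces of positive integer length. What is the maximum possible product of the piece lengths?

Let prod[k] be the best product for length k (with at least one cut). For each first piece i, the rest contributes max(k−i, prod[k−i]).
prod[2] = 1*max(1,0) = 1*1 = 1
prod[3] = max(1*2, 2*1) = 2
prod[4] = max(1*3, 2*2, 3*1) = 4
prod[5] = max(1*4, 2*3, 3*2, 4*1) = 6
prod[6] = max(1*6, 2*4, 3*3, 4*2, 5*1) = 9
prod[7] = max(1*9, 2*6, 3*4, 4*3, 5*2, 6*1) = 12
prod[8] = max(1*12, 2*9, 3*6, …, 6*2, 7*1) = 18
One optimal split: 3 + 3 + 2; product 3*3*2 = 18.

18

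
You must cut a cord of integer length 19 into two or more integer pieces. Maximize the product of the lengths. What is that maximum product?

972

Fill m[k] for k=2..19: at each k try every first piece i and multiply by the better of (k−i) uncut or m[k−i].
m[2] = 1·max(1,0) = 1·1 = 1
m[3] = 1·max(2,1) = 1·2 = 2
m[4] = 2·max(2,1) = 2·2 = 4
m[5] = 2·max(3,2) = 2·3 = 6
m[6] = 3·max(3,2) = 3·3 = 9
m[7] = 2·max(5,6) = 2·6 = 12
m[8] = 2·max(6,9) = 2·9 = 18
m[9] = 3·max(6,9) = 3·9 = 27
m[10] = 2·max(8,18) = 2·18 = 36
m[11] = 2·max(9,27) = 2·27 = 54
m[12] = 3·max(9,27) = 3·27 = 81
m[13] = 2·max(11,54) = 2·54 = 108
m[14] = 2·max(12,81) = 2·81 = 162
m[15] = 3·max(12,81) = 3·81 = 243
m[16] = 2·max(14,162) = 2·162 = 324
m[17] = 2·max(15,243) = 2·243 = 486
m[18] = 3·max(15,243) = 3·243 = 729
m[19] = 2·max(17,486) = 2·486 = 972
One optimal split: 3 + 3 + 3 + 3 + 3 + 2 + 2; product 3·3·3·3·3·2·2 = 972.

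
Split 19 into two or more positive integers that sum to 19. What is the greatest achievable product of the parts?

Let g[k] be the best product for length k (with at least one cut). For each first piece i, the rest contributes max(k−i, g[k−i]).
g[2] = 1×max(1,0) = 1×1 = 1
g[3] = max(1×2, 2×1) = 2
g[4] = max(1×3, 2×2, 3×1) = 4
g[5] = max(1×4, 2×3, 3×2, 4×1) = 6
g[6] = max(1×6, 2×4, 3×3, 4×2, 5×1) = 9
g[7] = max(1×9, 2×6, 3×4, 4×3, 5×2, 6×1) = 12
g[8] = max(1×12, 2×9, 3×6, …, 6×2, 7×1) = 18
g[9] = max(1×18, 2×12, 3×9, …, 7×2, 8×1) = 27
g[10] = max(1×27, 2×18, 3×12, …, 8×2, 9×1) = 36
g[11] = max(1×36, 2×27, 3×18, …, 9×2, 10×1) = 54
g[12] = max(1×54, 2×36, 3×27, …, 10×2, 11×1) = 81
g[13] = max(1×81, 2×54, 3×36, …, 11×2, 12×1) = 108
g[14] = max(1×108, 2×81, 3×54, …, 12×2, 13×1) = 162
g[15] = max(1×162, 2×108, 3×81, …, 13×2, 14×1) = 243
g[16] = max(1×243, 2×162, 3×108, …, 14×2, 15×1) = 324
g[17] = max(1×324, 2×243, 3×162, …, 15×2, 16×1) = 486
g[18] = max(1×486, 2×324, 3×243, …, 16×2, 17×1) = 729
g[19] = max(1×729, 2×486, 3×324, …, 17×2, 18×1) = 972
One optimal split: 3 + 3 + 3 + 3 + 3 + 2 + 2; product 3×3×3×3×3×2×2 = 972.

972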